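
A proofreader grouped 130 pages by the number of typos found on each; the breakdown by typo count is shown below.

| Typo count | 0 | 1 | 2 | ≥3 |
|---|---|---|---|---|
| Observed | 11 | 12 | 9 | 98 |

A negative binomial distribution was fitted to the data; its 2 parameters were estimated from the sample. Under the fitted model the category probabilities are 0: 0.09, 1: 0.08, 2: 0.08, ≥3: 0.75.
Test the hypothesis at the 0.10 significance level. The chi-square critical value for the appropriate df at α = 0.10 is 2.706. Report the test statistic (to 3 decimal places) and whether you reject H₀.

Expected counts E_i = n·p_i: 130×0.09 = 11.7, 130×0.08 = 10.4, 130×0.08 = 10.4, 130×0.75 = 97.5.
0: (11 − 11.7)²/11.7 = 0.49/11.7 = 0.0419
1: (12 − 10.4)²/10.4 = 2.56/10.4 = 0.2462
2: (9 − 10.4)²/10.4 = 1.96/10.4 = 0.1885
≥3: (98 − 97.5)²/97.5 = 0.25/97.5 = 0.0026
Sum = 0.479
df = 1. Since 0.479 < 2.706, we do not reject H₀.

0.479; do not reject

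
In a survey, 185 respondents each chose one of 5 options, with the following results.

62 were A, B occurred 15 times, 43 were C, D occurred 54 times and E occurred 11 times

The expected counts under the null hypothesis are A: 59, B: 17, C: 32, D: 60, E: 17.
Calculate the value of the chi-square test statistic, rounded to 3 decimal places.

6.887

cat         O        E   (O−E)²/E
A          62       59     0.1525
B          15       17     0.2353
C          43       32     3.7813
D          54       60     0.6000
E          11       17     2.1176
Sum = 6.887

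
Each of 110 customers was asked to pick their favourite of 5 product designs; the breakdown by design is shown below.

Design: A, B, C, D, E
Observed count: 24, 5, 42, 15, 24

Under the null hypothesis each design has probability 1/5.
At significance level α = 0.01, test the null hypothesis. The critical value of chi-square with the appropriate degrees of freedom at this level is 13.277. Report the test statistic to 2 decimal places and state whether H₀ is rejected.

Under H₀ each category has probability 1/5, so each expected count is 110/5 = 22.
χ² = (24−22)²/22 + (5−22)²/22 + (42−22)²/22 + (15−22)²/22 + (24−22)²/22
   = 0.182 + 13.136 + 18.182 + 2.227 + 0.182
Sum = 33.91
df = 4. Since 33.91 > 13.277, we reject H₀.

33.91; reject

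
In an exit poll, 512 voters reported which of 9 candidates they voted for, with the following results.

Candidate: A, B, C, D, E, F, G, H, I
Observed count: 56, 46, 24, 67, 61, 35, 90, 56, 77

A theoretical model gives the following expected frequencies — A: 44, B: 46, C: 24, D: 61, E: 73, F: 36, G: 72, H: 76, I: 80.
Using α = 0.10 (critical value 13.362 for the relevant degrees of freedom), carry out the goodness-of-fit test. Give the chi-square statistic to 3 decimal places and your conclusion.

χ² = (56−44)²/44 + (46−46)²/46 + (24−24)²/24 + (67−61)²/61 + (61−73)²/73 + (35−36)²/36 + (90−72)²/72 + (56−76)²/76 + (77−80)²/80
   = 3.2727 + 0.0000 + 0.0000 + 0.5902 + 1.9726 + 0.0278 + 4.5000 + 5.2632 + 0.1125
Sum = 15.739
df = 8. Since 15.739 > 13.362, we reject H₀.

15.739; reject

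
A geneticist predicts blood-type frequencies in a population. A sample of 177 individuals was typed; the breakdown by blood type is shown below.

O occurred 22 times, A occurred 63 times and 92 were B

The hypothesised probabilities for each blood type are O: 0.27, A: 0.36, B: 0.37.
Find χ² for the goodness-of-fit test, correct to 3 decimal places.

Expected counts E_i = n·p_i: 177×0.27 = 47.79, 177×0.36 = 63.72, 177×0.37 = 65.49.
χ² = (22−47.79)²/47.79 + (63−63.72)²/63.72 + (92−65.49)²/65.49
   = 13.9176 + 0.0081 + 10.7311
Sum = 24.657

24.657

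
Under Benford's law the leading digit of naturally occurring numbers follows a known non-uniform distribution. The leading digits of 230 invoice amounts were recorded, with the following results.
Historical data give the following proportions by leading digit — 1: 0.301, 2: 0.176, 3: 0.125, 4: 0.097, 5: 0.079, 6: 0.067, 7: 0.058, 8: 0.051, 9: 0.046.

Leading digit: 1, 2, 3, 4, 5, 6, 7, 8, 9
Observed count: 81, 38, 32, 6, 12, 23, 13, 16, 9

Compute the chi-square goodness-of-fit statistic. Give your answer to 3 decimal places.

22.077

Expected counts E_i = n·p_i: 230×0.301 = 69.23, 230×0.176 = 40.48, 230×0.125 = 28.75, 230×0.097 = 22.31, 230×0.079 = 18.17, 230×0.067 = 15.41, 230×0.058 = 13.34, 230×0.051 = 11.73, 230×0.046 = 10.58.
cat         O        E   (O−E)²/E
1          81    69.23     2.0011
2          38    40.48     0.1519
3          32    28.75     0.3674
4           6    22.31    11.9236
5          12    18.17     2.0952
6          23    15.41     3.7384
7          13    13.34     0.0087
8          16    11.73     1.5544
9           9    10.58     0.2360
Sum = 22.077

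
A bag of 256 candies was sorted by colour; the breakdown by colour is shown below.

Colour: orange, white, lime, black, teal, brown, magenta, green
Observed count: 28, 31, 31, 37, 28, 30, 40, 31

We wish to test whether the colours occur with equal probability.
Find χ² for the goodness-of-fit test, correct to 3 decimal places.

Expected count for each of the 8 categories: 256/8 = 32.
cat          O        E   (O−E)²/E
orange      28       32     0.5000
white       31       32     0.0313
lime        31       32     0.0313
black       37       32     0.7813
teal        28       32     0.5000
brown       30       32     0.1250
magenta     40       32     2.0000
green       31       32     0.0313
Sum = 4.000

4.000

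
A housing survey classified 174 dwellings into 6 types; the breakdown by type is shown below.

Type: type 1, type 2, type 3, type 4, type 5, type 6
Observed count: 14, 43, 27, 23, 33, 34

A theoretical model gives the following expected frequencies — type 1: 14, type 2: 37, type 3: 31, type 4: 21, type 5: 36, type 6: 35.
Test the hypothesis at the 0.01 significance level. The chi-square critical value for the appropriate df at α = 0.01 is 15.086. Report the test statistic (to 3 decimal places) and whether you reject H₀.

1.958; do not reject

χ² = (14−14)²/14 + (43−37)²/37 + (27−31)²/31 + (23−21)²/21 + (33−36)²/36 + (34−35)²/35
   = 0.0000 + 0.9730 + 0.5161 + 0.1905 + 0.2500 + 0.0286
Sum = 1.958
df = 5. Since 1.958 < 15.086, we do not reject H₀.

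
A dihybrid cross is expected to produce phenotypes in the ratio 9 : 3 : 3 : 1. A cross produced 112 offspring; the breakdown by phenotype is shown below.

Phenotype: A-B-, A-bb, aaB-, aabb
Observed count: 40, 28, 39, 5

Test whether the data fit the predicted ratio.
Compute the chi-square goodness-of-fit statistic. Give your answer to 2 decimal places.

Ratio total = 16. Expected counts: 112×9/16 = 63, 112×3/16 = 21, 112×3/16 = 21, 112×1/16 = 7.
cat         O        E   (O−E)²/E
A-B-       40       63      8.397
A-bb       28       21      2.333
aaB-       39       21     15.429
aabb        5        7      0.571
Sum = 26.73

26.73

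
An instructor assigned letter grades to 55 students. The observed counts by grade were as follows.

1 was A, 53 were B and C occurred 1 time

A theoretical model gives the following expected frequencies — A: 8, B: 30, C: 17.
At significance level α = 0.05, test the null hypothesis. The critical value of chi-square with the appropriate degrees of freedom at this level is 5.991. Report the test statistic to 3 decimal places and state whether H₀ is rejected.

38.817; reject

χ² = (1−8)²/8 + (53−30)²/30 + (1−17)²/17
   = 6.1250 + 17.6333 + 15.0588
Sum = 38.817
df = 2. Since 38.817 > 5.991, we reject H₀.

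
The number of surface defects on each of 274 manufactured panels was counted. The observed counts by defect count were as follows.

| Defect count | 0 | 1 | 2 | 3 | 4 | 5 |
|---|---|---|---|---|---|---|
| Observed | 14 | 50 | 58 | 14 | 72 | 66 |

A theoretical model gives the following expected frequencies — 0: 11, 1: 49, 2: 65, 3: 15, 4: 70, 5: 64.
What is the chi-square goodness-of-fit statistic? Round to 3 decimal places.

χ² = (14−11)²/11 + (50−49)²/49 + (58−65)²/65 + (14−15)²/15 + (72−70)²/70 + (66−64)²/64
   = 0.8182 + 0.0204 + 0.7538 + 0.0667 + 0.0571 + 0.0625
Sum = 1.779

1.779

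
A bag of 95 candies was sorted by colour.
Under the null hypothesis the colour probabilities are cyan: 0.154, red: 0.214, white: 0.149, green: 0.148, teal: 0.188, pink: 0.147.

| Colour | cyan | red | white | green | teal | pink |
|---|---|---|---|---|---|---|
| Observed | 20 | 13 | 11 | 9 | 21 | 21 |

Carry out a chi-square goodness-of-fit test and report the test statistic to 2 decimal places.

11.23

Expected counts E_i = n·p_i: 95×0.154 = 14.63, 95×0.214 = 20.33, 95×0.149 = 14.155, 95×0.148 = 14.06, 95×0.188 = 17.86, 95×0.147 = 13.965.
cat         O        E   (O−E)²/E
cyan       20    14.63      1.971
red        13    20.33      2.643
white      11   14.155      0.703
green       9    14.06      1.821
teal       21    17.86      0.552
pink       21   13.965      3.544
Sum = 11.23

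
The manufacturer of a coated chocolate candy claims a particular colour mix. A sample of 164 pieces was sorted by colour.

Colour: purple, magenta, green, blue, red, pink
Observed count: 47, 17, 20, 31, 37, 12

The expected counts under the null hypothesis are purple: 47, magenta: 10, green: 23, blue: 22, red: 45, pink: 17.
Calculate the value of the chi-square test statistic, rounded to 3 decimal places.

cat          O        E   (O−E)²/E
purple      47       47     0.0000
magenta     17       10     4.9000
green       20       23     0.3913
blue        31       22     3.6818
red         37       45     1.4222
pink        12       17     1.4706
Sum = 11.866

11.866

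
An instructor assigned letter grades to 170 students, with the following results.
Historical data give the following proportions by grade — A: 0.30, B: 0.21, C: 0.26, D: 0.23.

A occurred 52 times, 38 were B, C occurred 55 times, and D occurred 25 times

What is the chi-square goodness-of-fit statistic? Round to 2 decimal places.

7.89

Expected counts E_i = n·p_i: 170×0.30 = 51, 170×0.21 = 35.7, 170×0.26 = 44.2, 170×0.23 = 39.1.
χ² = (52−51)²/51 + (38−35.7)²/35.7 + (55−44.2)²/44.2 + (25−39.1)²/39.1
   = 0.020 + 0.148 + 2.639 + 5.085
Sum = 7.89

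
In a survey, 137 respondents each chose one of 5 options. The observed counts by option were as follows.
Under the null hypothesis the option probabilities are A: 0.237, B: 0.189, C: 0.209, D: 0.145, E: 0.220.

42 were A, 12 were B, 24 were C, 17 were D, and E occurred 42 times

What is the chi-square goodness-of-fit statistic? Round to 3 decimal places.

Expected counts E_i = n·p_i: 137×0.237 = 32.469, 137×0.189 = 25.893, 137×0.209 = 28.633, 137×0.145 = 19.865, 137×0.220 = 30.14.
χ² = (42−32.469)²/32.469 + (12−25.893)²/25.893 + (24−28.633)²/28.633 + (17−19.865)²/19.865 + (42−30.14)²/30.14
   = 2.7977 + 7.4543 + 0.7496 + 0.4132 + 4.6669
Sum = 16.082

16.082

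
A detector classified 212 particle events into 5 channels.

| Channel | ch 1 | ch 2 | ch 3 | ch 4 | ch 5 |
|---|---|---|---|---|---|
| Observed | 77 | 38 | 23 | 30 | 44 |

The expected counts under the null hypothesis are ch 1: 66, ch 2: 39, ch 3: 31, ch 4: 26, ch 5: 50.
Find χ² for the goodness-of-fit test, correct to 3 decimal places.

5.259

cat         O        E   (O−E)²/E
ch 1       77       66     1.8333
ch 2       38       39     0.0256
ch 3       23       31     2.0645
ch 4       30       26     0.6154
ch 5       44       50     0.7200
Sum = 5.259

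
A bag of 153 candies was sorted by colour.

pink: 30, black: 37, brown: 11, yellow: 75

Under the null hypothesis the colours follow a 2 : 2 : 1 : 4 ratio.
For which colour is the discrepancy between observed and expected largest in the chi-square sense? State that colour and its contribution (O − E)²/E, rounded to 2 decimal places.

brown, 2.12

Ratio total = 9. Expected counts: 153×2/9 = 34, 153×2/9 = 34, 153×1/9 = 17, 153×4/9 = 68.
χ² = (30−34)²/34 + (37−34)²/34 + (11−17)²/17 + (75−68)²/68
   = 0.471 + 0.265 + 2.118 + 0.721
The largest term is for brown: 2.12.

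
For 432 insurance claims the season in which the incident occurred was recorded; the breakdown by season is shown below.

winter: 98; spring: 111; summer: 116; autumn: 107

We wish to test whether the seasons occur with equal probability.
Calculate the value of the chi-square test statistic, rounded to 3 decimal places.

Expected count for each of the 4 categories: 432/4 = 108.
χ² = (98−108)²/108 + (111−108)²/108 + (116−108)²/108 + (107−108)²/108
   = 0.9259 + 0.0833 + 0.5926 + 0.0093
Sum = 1.611

1.611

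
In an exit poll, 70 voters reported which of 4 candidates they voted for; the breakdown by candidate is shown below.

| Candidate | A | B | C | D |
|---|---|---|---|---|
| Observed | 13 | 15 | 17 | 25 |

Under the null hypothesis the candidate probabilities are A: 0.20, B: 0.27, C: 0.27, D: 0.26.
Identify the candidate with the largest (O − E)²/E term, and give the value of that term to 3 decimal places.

Expected counts E_i = n·p_i: 70×0.20 = 14, 70×0.27 = 18.9, 70×0.27 = 18.9, 70×0.26 = 18.2.
cat         O        E   (O−E)²/E
A          13       14     0.0714
B          15     18.9     0.8048
C          17     18.9     0.1910
D          25     18.2     2.5407
The largest term is for D: 2.541.

D, 2.541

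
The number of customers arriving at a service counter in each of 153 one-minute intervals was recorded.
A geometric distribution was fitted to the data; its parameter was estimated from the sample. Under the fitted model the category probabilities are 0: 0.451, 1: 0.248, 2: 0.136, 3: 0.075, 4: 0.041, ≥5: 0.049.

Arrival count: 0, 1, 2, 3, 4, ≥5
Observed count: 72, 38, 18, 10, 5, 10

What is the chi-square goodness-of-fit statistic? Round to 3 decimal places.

1.793

Expected counts E_i = n·p_i: 153×0.451 = 69.003, 153×0.248 = 37.944, 153×0.136 = 20.808, 153×0.075 = 11.475, 153×0.041 = 6.273, 153×0.049 = 7.497.
cat         O        E   (O−E)²/E
0          72   69.003     0.1302
1          38   37.944     0.0001
2          18   20.808     0.3789
3          10   11.475     0.1896
4           5    6.273     0.2583
≥5         10    7.497     0.8357
Sum = 1.793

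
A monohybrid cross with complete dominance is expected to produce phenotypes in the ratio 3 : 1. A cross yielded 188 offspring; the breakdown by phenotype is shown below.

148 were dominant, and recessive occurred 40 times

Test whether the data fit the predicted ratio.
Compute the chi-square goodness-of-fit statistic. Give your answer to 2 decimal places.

Ratio total = 4. Expected counts: 188×3/4 = 141, 188×1/4 = 47.
χ² = (148−141)²/141 + (40−47)²/47
   = 0.348 + 1.043
Sum = 1.39

1.39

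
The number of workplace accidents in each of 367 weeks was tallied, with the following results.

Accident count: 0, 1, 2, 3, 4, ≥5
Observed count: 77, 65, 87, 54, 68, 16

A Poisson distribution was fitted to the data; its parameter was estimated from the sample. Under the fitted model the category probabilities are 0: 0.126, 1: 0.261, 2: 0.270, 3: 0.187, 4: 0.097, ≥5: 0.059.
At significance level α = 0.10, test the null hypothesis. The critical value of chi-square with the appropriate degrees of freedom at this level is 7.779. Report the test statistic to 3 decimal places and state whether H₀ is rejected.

65.914; reject

Expected counts E_i = n·p_i: 367×0.126 = 46.242, 367×0.261 = 95.787, 367×0.270 = 99.09, 367×0.187 = 68.629, 367×0.097 = 35.599, 367×0.059 = 21.653.
0: (77 − 46.242)²/46.242 = 946.054564/46.242 = 20.4588
1: (65 − 95.787)²/95.787 = 947.839369/95.787 = 9.8953
2: (87 − 99.09)²/99.09 = 146.1681/99.09 = 1.4751
3: (54 − 68.629)²/68.629 = 214.007641/68.629 = 3.1183
4: (68 − 35.599)²/35.599 = 1049.824801/35.599 = 29.4903
≥5: (16 − 21.653)²/21.653 = 31.956409/21.653 = 1.4758
Sum = 65.914
df = 4. Since 65.914 > 7.779, we reject H₀.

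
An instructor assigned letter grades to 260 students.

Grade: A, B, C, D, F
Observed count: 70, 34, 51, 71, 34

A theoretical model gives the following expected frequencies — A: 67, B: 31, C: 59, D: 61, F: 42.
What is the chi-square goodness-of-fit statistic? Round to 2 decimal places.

χ² = (70−67)²/67 + (34−31)²/31 + (51−59)²/59 + (71−61)²/61 + (34−42)²/42
   = 0.134 + 0.290 + 1.085 + 1.639 + 1.524
Sum = 4.67

4.67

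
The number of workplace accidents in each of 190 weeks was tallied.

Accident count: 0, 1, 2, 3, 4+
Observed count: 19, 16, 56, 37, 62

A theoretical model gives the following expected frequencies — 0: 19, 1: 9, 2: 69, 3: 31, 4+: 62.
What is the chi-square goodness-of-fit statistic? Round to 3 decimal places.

cat         O        E   (O−E)²/E
0          19       19     0.0000
1          16        9     5.4444
2          56       69     2.4493
3          37       31     1.1613
4+         62       62     0.0000
Sum = 9.055

9.055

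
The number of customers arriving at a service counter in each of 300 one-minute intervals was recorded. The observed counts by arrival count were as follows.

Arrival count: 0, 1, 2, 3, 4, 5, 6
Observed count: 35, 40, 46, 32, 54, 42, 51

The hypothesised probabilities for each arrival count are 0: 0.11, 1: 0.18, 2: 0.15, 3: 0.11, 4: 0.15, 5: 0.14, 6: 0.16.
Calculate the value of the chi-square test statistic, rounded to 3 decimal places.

5.791

Expected counts E_i = n·p_i: 300×0.11 = 33, 300×0.18 = 54, 300×0.15 = 45, 300×0.11 = 33, 300×0.15 = 45, 300×0.14 = 42, 300×0.16 = 48.
cat         O        E   (O−E)²/E
0          35       33     0.1212
1          40       54     3.6296
2          46       45     0.0222
3          32       33     0.0303
4          54       45     1.8000
5          42       42     0.0000
6          51       48     0.1875
Sum = 5.791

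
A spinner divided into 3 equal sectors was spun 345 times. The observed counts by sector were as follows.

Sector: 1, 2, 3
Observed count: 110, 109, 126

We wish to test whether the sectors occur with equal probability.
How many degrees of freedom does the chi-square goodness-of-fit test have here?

There are k = 3 categories and no parameters were estimated from the data, so df = 3 − 1 = 2.

2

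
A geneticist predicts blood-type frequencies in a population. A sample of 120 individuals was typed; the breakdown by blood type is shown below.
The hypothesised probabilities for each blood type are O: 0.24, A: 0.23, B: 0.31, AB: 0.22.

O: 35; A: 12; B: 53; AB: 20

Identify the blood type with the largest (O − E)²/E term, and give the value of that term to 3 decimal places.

Expected counts E_i = n·p_i: 120×0.24 = 28.8, 120×0.23 = 27.6, 120×0.31 = 37.2, 120×0.22 = 26.4.
cat         O        E   (O−E)²/E
O          35     28.8     1.3347
A          12     27.6     8.8174
B          53     37.2     6.7108
AB         20     26.4     1.5515
The largest term is for A: 8.817.

A, 8.817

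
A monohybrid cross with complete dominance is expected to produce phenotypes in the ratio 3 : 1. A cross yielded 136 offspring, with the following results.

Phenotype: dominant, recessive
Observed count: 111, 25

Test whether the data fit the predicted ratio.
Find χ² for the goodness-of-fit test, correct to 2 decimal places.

3.18

Ratio total = 4. Expected counts: 136×3/4 = 102, 136×1/4 = 34.
cat            O        E   (O−E)²/E
dominant     111      102      0.794
recessive     25       34      2.382
Sum = 3.18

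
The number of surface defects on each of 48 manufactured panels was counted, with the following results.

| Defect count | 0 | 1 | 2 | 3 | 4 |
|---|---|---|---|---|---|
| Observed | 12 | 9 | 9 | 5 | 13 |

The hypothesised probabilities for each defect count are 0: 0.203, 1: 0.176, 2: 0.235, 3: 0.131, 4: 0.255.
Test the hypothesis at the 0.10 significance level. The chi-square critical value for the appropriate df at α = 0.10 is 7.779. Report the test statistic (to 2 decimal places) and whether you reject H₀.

Expected counts E_i = n·p_i: 48×0.203 = 9.744, 48×0.176 = 8.448, 48×0.235 = 11.28, 48×0.131 = 6.288, 48×0.255 = 12.24.
0: (12 − 9.744)²/9.744 = 5.089536/9.744 = 0.522
1: (9 − 8.448)²/8.448 = 0.304704/8.448 = 0.036
2: (9 − 11.28)²/11.28 = 5.1984/11.28 = 0.461
3: (5 − 6.288)²/6.288 = 1.658944/6.288 = 0.264
4: (13 − 12.24)²/12.24 = 0.5776/12.24 = 0.047
Sum = 1.33
df = 4. Since 1.33 < 7.779, we do not reject H₀.

1.33; do not reject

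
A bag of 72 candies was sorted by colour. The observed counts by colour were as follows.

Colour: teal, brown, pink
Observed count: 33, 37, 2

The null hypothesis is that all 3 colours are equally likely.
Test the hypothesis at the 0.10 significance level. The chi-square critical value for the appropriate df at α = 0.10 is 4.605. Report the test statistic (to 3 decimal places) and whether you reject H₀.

30.583; reject

Under H₀ each category has probability 1/3, so each expected count is 72/3 = 24.
χ² = (33−24)²/24 + (37−24)²/24 + (2−24)²/24
   = 3.3750 + 7.0417 + 20.1667
Sum = 30.583
df = 2. Since 30.583 > 4.605, we reject H₀.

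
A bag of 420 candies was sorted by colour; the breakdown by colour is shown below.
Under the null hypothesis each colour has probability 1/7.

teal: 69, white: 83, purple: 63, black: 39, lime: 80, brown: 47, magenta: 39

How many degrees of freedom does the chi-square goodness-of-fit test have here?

There are k = 7 categories and no parameters were estimated from the data, so df = 7 − 1 = 6.

6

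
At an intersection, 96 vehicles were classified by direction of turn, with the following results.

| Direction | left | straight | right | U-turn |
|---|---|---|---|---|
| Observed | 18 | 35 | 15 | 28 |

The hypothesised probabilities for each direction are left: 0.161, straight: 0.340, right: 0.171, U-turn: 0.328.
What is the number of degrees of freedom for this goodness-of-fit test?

3

There are k = 4 categories and no parameters were estimated from the data, so df = 4 − 1 = 3.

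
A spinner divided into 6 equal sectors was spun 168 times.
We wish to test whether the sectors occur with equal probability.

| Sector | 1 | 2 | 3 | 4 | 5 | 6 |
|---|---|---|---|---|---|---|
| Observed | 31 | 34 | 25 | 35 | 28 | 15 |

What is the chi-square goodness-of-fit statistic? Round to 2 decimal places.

9.71

Expected count for each of the 6 categories: 168/6 = 28.
cat         O        E   (O−E)²/E
1          31       28      0.321
2          34       28      1.286
3          25       28      0.321
4          35       28      1.750
5          28       28      0.000
6          15       28      6.036
Sum = 9.71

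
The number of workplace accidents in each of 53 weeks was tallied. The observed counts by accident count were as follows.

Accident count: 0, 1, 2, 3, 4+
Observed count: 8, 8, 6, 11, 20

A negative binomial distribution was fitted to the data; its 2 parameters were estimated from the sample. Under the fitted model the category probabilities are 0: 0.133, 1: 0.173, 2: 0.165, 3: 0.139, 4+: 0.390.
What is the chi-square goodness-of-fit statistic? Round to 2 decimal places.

Expected counts E_i = n·p_i: 53×0.133 = 7.049, 53×0.173 = 9.169, 53×0.165 = 8.745, 53×0.139 = 7.367, 53×0.390 = 20.67.
χ² = (8−7.049)²/7.049 + (8−9.169)²/9.169 + (6−8.745)²/8.745 + (11−7.367)²/7.367 + (20−20.67)²/20.67
   = 0.128 + 0.149 + 0.862 + 1.792 + 0.022
Sum = 2.95

2.95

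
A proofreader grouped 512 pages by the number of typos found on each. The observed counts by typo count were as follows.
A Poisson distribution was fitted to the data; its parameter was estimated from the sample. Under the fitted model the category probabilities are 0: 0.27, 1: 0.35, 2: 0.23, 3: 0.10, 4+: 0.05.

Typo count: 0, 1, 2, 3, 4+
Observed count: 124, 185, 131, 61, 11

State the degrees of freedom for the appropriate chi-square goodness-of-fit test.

3

There are k = 5 categories and 1 parameter estimated from the data, so df = 5 − 1 − 1 = 3.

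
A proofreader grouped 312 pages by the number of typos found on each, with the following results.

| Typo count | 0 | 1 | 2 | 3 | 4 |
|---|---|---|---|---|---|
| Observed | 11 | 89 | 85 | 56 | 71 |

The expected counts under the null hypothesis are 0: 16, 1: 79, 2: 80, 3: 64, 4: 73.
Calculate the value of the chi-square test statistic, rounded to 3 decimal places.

4.196

χ² = (11−16)²/16 + (89−79)²/79 + (85−80)²/80 + (56−64)²/64 + (71−73)²/73
   = 1.5625 + 1.2658 + 0.3125 + 1.0000 + 0.0548
Sum = 4.196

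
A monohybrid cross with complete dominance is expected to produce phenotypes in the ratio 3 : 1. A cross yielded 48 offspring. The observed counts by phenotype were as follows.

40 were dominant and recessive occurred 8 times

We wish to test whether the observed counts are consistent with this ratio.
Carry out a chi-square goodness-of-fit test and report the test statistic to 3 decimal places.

1.778

Ratio total = 4. Expected counts: 48×3/4 = 36, 48×1/4 = 12.
dominant: (40 − 36)²/36 = 16/36 = 0.4444
recessive: (8 − 12)²/12 = 16/12 = 1.3333
Sum = 1.778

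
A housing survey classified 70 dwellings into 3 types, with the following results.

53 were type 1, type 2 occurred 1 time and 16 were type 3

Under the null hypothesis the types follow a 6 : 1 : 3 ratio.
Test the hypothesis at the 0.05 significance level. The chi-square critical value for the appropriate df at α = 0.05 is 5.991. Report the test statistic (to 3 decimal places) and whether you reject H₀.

9.214; reject

Ratio total = 10. Expected counts: 70×6/10 = 42, 70×1/10 = 7, 70×3/10 = 21.
type 1: (53 − 42)²/42 = 121/42 = 2.8810
type 2: (1 − 7)²/7 = 36/7 = 5.1429
type 3: (16 − 21)²/21 = 25/21 = 1.1905
Sum = 9.214
df = 2. Since 9.214 > 5.991, we reject H₀.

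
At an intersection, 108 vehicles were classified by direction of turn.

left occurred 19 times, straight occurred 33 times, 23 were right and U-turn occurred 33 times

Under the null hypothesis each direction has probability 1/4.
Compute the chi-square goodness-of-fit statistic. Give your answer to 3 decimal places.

5.630

Under H₀ each category has probability 1/4, so each expected count is 108/4 = 27.
χ² = (19−27)²/27 + (33−27)²/27 + (23−27)²/27 + (33−27)²/27
   = 2.3704 + 1.3333 + 0.5926 + 1.3333
Sum = 5.630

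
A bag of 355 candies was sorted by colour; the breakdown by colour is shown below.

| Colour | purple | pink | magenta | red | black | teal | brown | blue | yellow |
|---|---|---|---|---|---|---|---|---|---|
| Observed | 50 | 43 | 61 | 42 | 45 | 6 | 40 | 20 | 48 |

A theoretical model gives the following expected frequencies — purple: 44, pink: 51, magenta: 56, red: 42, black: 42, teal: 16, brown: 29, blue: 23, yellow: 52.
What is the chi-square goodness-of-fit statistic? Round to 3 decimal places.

13.855

cat          O        E   (O−E)²/E
purple      50       44     0.8182
pink        43       51     1.2549
magenta     61       56     0.4464
red         42       42     0.0000
black       45       42     0.2143
teal         6       16     6.2500
brown       40       29     4.1724
blue        20       23     0.3913
yellow      48       52     0.3077
Sum = 13.855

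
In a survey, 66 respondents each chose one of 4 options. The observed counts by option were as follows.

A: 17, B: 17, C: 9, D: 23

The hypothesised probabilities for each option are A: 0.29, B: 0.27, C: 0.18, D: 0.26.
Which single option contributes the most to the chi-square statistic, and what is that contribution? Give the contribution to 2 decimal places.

D, 1.99

Expected counts E_i = n·p_i: 66×0.29 = 19.14, 66×0.27 = 17.82, 66×0.18 = 11.88, 66×0.26 = 17.16.
cat         O        E   (O−E)²/E
A          17    19.14      0.239
B          17    17.82      0.038
C           9    11.88      0.698
D          23    17.16      1.988
The largest term is for D: 1.99.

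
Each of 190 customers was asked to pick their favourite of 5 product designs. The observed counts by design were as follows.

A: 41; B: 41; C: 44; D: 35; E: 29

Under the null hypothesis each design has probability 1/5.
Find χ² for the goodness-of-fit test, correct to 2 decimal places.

3.79

Under H₀ each category has probability 1/5, so each expected count is 190/5 = 38.
cat         O        E   (O−E)²/E
A          41       38      0.237
B          41       38      0.237
C          44       38      0.947
D          35       38      0.237
E          29       38      2.132
Sum = 3.79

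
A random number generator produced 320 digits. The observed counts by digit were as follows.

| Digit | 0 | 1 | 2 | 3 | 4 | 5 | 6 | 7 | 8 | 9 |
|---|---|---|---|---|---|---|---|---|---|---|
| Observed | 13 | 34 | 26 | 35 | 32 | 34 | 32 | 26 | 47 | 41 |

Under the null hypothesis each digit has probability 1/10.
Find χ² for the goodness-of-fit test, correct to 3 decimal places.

23.625

Under H₀ each category has probability 1/10, so each expected count is 320/10 = 32.
χ² = (13−32)²/32 + (34−32)²/32 + (26−32)²/32 + (35−32)²/32 + (32−32)²/32 + (34−32)²/32 + (32−32)²/32 + (26−32)²/32 + (47−32)²/32 + (41−32)²/32
   = 11.2813 + 0.1250 + 1.1250 + 0.2813 + 0.0000 + 0.1250 + 0.0000 + 1.1250 + 7.0313 + 2.5313
Sum = 23.625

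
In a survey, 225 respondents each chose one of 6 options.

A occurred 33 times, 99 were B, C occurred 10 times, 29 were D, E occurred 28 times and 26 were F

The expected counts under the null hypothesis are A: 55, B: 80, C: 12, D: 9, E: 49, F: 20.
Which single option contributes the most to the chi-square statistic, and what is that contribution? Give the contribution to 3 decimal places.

D, 44.444

A: (33 − 55)²/55 = 484/55 = 8.8000
B: (99 − 80)²/80 = 361/80 = 4.5125
C: (10 − 12)²/12 = 4/12 = 0.3333
D: (29 − 9)²/9 = 400/9 = 44.4444
E: (28 − 49)²/49 = 441/49 = 9.0000
F: (26 − 20)²/20 = 36/20 = 1.8000
The largest term is for D: 44.444.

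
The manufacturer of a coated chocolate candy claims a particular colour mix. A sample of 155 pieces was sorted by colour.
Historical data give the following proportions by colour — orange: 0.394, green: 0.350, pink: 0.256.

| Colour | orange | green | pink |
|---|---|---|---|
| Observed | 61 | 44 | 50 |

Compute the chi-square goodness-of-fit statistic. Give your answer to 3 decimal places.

4.621

Expected counts E_i = n·p_i: 155×0.394 = 61.07, 155×0.350 = 54.25, 155×0.256 = 39.68.
cat         O        E   (O−E)²/E
orange     61    61.07     0.0001
green      44    54.25     1.9366
pink       50    39.68     2.6840
Sum = 4.621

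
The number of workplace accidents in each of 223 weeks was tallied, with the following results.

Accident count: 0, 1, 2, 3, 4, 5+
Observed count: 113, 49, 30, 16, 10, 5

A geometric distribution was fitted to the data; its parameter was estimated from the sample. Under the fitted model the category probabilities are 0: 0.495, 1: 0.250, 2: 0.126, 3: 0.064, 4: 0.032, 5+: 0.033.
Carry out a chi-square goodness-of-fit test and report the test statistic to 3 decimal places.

3.123

Expected counts E_i = n·p_i: 223×0.495 = 110.385, 223×0.250 = 55.75, 223×0.126 = 28.098, 223×0.064 = 14.272, 223×0.032 = 7.136, 223×0.033 = 7.359.
0: (113 − 110.385)²/110.385 = 6.838225/110.385 = 0.0619
1: (49 − 55.75)²/55.75 = 45.5625/55.75 = 0.8173
2: (30 − 28.098)²/28.098 = 3.617604/28.098 = 0.1287
3: (16 − 14.272)²/14.272 = 2.985984/14.272 = 0.2092
4: (10 − 7.136)²/7.136 = 8.202496/7.136 = 1.1495
5+: (5 − 7.359)²/7.359 = 5.564881/7.359 = 0.7562
Sum = 3.123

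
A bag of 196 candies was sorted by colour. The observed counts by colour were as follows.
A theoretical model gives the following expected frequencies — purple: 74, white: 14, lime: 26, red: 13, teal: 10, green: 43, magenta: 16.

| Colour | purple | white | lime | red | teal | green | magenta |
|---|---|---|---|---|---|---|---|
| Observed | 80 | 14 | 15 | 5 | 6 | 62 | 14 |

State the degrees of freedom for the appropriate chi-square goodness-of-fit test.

6

There are k = 7 categories and no parameters were estimated from the data, so df = 7 − 1 = 6.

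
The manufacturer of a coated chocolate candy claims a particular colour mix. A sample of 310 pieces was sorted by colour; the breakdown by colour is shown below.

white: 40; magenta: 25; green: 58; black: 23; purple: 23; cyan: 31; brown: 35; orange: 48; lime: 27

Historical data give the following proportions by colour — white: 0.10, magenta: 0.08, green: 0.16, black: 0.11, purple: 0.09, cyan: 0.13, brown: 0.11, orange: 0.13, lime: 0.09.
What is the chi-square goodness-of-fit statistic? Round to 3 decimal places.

12.181

Expected counts E_i = n·p_i: 310×0.10 = 31, 310×0.08 = 24.8, 310×0.16 = 49.6, 310×0.11 = 34.1, 310×0.09 = 27.9, 310×0.13 = 40.3, 310×0.11 = 34.1, 310×0.13 = 40.3, 310×0.09 = 27.9.
cat          O        E   (O−E)²/E
white       40       31     2.6129
magenta     25     24.8     0.0016
green       58     49.6     1.4226
black       23     34.1     3.6132
purple      23     27.9     0.8606
cyan        31     40.3     2.1462
brown       35     34.1     0.0238
orange      48     40.3     1.4712
lime        27     27.9     0.0290
Sum = 12.181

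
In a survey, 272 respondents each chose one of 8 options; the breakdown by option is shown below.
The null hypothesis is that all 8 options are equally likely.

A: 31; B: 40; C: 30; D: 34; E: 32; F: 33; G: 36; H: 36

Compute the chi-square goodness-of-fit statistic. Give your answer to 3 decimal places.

2.176

Under H₀ each category has probability 1/8, so each expected count is 272/8 = 34.
cat         O        E   (O−E)²/E
A          31       34     0.2647
B          40       34     1.0588
C          30       34     0.4706
D          34       34     0.0000
E          32       34     0.1176
F          33       34     0.0294
G          36       34     0.1176
H          36       34     0.1176
Sum = 2.176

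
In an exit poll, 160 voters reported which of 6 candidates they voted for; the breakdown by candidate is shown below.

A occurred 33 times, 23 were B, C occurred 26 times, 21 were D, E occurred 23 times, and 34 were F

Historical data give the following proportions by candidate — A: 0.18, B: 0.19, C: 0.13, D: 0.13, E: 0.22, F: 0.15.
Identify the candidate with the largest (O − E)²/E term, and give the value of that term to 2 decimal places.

E, 4.23

Expected counts E_i = n·p_i: 160×0.18 = 28.8, 160×0.19 = 30.4, 160×0.13 = 20.8, 160×0.13 = 20.8, 160×0.22 = 35.2, 160×0.15 = 24.
χ² = (33−28.8)²/28.8 + (23−30.4)²/30.4 + (26−20.8)²/20.8 + (21−20.8)²/20.8 + (23−35.2)²/35.2 + (34−24)²/24
   = 0.613 + 1.801 + 1.300 + 0.002 + 4.228 + 4.167
The largest term is for E: 4.23.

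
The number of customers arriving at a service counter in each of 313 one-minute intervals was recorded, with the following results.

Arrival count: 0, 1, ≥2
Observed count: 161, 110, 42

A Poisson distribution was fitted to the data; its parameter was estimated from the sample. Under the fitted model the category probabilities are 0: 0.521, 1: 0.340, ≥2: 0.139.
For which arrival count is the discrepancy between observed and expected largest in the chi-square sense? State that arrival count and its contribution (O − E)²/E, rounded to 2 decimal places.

1, 0.12

Expected counts E_i = n·p_i: 313×0.521 = 163.073, 313×0.340 = 106.42, 313×0.139 = 43.507.
χ² = (161−163.073)²/163.073 + (110−106.42)²/106.42 + (42−43.507)²/43.507
   = 0.026 + 0.120 + 0.052
The largest term is for 1: 0.12.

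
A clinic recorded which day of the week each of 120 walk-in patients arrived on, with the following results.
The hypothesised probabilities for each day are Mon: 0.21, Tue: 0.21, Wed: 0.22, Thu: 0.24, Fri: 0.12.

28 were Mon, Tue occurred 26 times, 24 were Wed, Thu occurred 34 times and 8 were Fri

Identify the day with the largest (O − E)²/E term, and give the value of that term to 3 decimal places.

Expected counts E_i = n·p_i: 120×0.21 = 25.2, 120×0.21 = 25.2, 120×0.22 = 26.4, 120×0.24 = 28.8, 120×0.12 = 14.4.
Mon: (28 − 25.2)²/25.2 = 7.84/25.2 = 0.3111
Tue: (26 − 25.2)²/25.2 = 0.64/25.2 = 0.0254
Wed: (24 − 26.4)²/26.4 = 5.76/26.4 = 0.2182
Thu: (34 − 28.8)²/28.8 = 27.04/28.8 = 0.9389
Fri: (8 − 14.4)²/14.4 = 40.96/14.4 = 2.8444
The largest term is for Fri: 2.844.

Fri, 2.844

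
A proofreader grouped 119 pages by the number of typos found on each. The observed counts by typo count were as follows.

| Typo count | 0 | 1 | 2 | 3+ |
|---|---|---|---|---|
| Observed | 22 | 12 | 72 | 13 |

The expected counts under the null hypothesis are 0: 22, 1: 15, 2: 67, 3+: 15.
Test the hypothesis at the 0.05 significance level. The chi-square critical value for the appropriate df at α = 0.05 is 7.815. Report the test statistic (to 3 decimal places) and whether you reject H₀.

1.240; do not reject

cat         O        E   (O−E)²/E
0          22       22     0.0000
1          12       15     0.6000
2          72       67     0.3731
3+         13       15     0.2667
Sum = 1.240
df = 3. Since 1.240 < 7.815, we do not reject H₀.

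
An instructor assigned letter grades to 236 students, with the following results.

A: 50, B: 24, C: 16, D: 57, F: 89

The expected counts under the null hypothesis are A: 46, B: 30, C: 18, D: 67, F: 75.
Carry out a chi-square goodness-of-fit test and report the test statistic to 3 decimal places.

cat         O        E   (O−E)²/E
A          50       46     0.3478
B          24       30     1.2000
C          16       18     0.2222
D          57       67     1.4925
F          89       75     2.6133
Sum = 5.876

5.876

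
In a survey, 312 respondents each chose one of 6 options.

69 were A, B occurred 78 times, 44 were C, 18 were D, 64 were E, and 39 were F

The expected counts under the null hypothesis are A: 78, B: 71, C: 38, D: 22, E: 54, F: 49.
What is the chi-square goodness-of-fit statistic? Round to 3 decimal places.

A: (69 − 78)²/78 = 81/78 = 1.0385
B: (78 − 71)²/71 = 49/71 = 0.6901
C: (44 − 38)²/38 = 36/38 = 0.9474
D: (18 − 22)²/22 = 16/22 = 0.7273
E: (64 − 54)²/54 = 100/54 = 1.8519
F: (39 − 49)²/49 = 100/49 = 2.0408
Sum = 7.296

7.296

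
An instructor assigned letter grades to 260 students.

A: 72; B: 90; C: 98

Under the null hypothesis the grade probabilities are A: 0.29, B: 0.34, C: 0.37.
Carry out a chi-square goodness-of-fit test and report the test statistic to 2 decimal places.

Expected counts E_i = n·p_i: 260×0.29 = 75.4, 260×0.34 = 88.4, 260×0.37 = 96.2.
cat         O        E   (O−E)²/E
A          72     75.4      0.153
B          90     88.4      0.029
C          98     96.2      0.034
Sum = 0.22

0.22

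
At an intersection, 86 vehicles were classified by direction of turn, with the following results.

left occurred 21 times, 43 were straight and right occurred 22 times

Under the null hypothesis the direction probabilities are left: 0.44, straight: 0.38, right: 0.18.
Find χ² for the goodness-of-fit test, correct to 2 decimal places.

13.50

Expected counts E_i = n·p_i: 86×0.44 = 37.84, 86×0.38 = 32.68, 86×0.18 = 15.48.
χ² = (21−37.84)²/37.84 + (43−32.68)²/32.68 + (22−15.48)²/15.48
   = 7.494 + 3.259 + 2.746
Sum = 13.50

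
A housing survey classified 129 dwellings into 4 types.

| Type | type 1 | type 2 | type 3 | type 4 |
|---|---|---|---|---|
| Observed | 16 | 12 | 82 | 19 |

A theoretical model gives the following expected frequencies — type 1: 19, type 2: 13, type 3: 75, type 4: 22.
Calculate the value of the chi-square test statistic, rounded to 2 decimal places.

cat         O        E   (O−E)²/E
type 1     16       19      0.474
type 2     12       13      0.077
type 3     82       75      0.653
type 4     19       22      0.409
Sum = 1.61

1.61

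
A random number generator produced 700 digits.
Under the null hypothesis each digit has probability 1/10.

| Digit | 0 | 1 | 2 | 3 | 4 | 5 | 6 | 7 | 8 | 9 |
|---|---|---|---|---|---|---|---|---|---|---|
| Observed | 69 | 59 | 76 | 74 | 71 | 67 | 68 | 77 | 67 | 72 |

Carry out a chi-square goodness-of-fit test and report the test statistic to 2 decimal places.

Expected count for each of the 10 categories: 700/10 = 70.
0: (69 − 70)²/70 = 1/70 = 0.014
1: (59 − 70)²/70 = 121/70 = 1.729
2: (76 − 70)²/70 = 36/70 = 0.514
3: (74 − 70)²/70 = 16/70 = 0.229
4: (71 − 70)²/70 = 1/70 = 0.014
5: (67 − 70)²/70 = 9/70 = 0.129
6: (68 − 70)²/70 = 4/70 = 0.057
7: (77 − 70)²/70 = 49/70 = 0.700
8: (67 − 70)²/70 = 9/70 = 0.129
9: (72 − 70)²/70 = 4/70 = 0.057
Sum = 3.57

3.57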